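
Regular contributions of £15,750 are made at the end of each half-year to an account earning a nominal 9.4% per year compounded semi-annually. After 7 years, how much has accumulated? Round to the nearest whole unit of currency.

£302,329

Periodic rate i = 0.094/2 = 0.047; n = 7 × 2 = 14 periods.
FV = 15750 × [(1+0.047)^14 − 1] / 0.047 = 15750 × 19.195499 = 302,329.1129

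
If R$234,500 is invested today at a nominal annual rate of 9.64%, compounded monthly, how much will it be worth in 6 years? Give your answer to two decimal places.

i = 0.0964/12 = 0.00803333 per month; n = 6·12 = 72.
FV = PV·(1+i)^n = 234,500 × 1.779067 = 417,191.2358

R$417,191.24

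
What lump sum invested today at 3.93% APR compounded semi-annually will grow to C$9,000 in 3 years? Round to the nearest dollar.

i = 0.0393/2 = 0.01965 per half-year; n = 3·2 = 6.
Discount factor = (1+0.01965)^(−6) = 0.889802; PV = 9,000 × 0.889802 = 8,008.2158

C$8,008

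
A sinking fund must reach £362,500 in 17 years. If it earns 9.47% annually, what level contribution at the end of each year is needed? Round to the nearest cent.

£9,389.59

PMT = 362500 / ( [(1+0.0947)^17 − 1] / 0.0947 ) = 362500 / 38.606581 = 9,389.5907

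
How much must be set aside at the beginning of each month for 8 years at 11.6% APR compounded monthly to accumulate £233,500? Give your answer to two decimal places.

£1,472.51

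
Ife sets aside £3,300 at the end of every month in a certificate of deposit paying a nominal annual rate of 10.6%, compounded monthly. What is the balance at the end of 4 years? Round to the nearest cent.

Periodic rate i = 0.106/12 = 0.00883333; n = 4 × 12 = 48 periods.
FV = 3300 × [(1+0.00883333)^48 − 1] / 0.00883333 = 3300 × 59.458803 = 196,214.0515

£196,214.05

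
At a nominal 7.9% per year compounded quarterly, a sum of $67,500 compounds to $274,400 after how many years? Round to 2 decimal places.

Periodic rate i = 0.079/4 = 0.01975.
n = ln(274400/67500) / ln(1+0.01975) = ln(4.06519) / 0.019557 = 71.7095 quarters
= 71.7095/4 years

17.93 years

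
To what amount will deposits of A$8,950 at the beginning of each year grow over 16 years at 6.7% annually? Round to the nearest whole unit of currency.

FV = 8950 × [(1+0.067)^16 − 1] / 0.067 × (1+i) = 8950 × 29.023657 = 259,761.7321
(Beginning-of-period payments → annuity-due factor ×(1+i).)

A$259,762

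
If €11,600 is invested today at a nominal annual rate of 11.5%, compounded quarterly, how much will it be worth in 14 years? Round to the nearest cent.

€56,729.57

Periodic rate i = 0.115/4 = 0.02875; n = 14 × 4 = 56 periods.
11,600 × (1+0.02875)^56 = 11,600 × 4.890480 = 56,729.5697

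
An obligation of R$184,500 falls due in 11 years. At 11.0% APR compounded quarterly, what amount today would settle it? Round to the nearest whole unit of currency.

Periodic rate i = 0.11/4 = 0.0275; n = 11 × 4 = 44 periods.
Discount factor = (1+0.0275)^(−44) = 0.303109; PV = 184,500 × 0.303109 = 55,923.6909

R$55,924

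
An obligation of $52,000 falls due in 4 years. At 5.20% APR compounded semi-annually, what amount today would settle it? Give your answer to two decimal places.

Periodic rate i = 0.052/2 = 0.026; n = 4 × 2 = 8 periods.
PV = 52,000 / (1 + 0.026)^8 = 52,000 / 1.227945 = 42,347.1763

$42,347.18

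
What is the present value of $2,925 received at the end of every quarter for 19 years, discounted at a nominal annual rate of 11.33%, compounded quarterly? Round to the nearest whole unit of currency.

$90,905

With 4 periods per year: i = 0.028325, n = 76.
PV = 2925 × [1 − (1+0.028325)^(−76)] / 0.028325 = 2925 × 31.078593 = 90,904.8831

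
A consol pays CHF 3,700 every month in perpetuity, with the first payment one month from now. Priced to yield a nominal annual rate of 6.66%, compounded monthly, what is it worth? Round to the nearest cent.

Periodic rate i = 0.0666/12 = 0.00555.
PV = PMT / i = 3700 / 0.00555 = 666,666.6667

CHF 666,666.67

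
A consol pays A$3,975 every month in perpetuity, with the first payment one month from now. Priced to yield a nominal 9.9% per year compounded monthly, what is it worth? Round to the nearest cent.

A$481,818.18

Periodic rate i = 0.099/12 = 0.00825.
PV = PMT / i = 3975 / 0.00825 = 481,818.1818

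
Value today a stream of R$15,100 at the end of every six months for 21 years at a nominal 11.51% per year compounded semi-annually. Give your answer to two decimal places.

R$237,360.19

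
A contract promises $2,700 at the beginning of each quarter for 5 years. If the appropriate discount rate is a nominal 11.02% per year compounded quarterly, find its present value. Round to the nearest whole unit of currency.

$42,227

i = 0.1102/4 = 0.02755 per quarter; n = 5·4 = 20.
Annuity factor a(20|0.02755) × (1+i) = 15.639454; PV = 2700 × 15.639454 = 42,226.5263
(annuity-due: payments at period start, so ×(1+i).)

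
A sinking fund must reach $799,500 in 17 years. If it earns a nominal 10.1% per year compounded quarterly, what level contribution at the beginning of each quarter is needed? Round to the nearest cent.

i = 0.101/4 = 0.02525 per quarter; n = 17·4 = 68.
PMT = 799500 / ( [(1+0.02525)^68 − 1] / 0.02525 × (1+i) ) = 799500 / 180.702095 = 4,424.4091

$4,424.41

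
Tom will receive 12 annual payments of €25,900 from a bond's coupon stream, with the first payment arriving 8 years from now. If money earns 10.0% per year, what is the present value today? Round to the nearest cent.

€90,559.38

Value one period before first payment (t=7): 25900 × [1 − (1+0.1)^(−12)] / 0.1 = 25900 × 6.813692 = 176,474.6182
PV₀ = 176,474.6182 / (1+0.1)^7 = 176,474.6182 / 1.948717 = 90,559.3830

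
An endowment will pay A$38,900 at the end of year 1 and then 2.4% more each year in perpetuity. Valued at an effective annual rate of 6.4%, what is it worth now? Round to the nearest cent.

A$972,500.00

PV = D₁/(r − g) = 38900/(0.064 − 0.024) = 972,500.0000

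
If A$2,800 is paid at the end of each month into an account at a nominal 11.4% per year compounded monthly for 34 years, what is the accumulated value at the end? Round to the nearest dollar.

A$13,662,978

With 12 periods per year: i = 0.0095, n = 408.
Accumulation factor s(408|0.0095) = 4879.635032; FV = 2800 × 4879.635032 = 13,662,978.0889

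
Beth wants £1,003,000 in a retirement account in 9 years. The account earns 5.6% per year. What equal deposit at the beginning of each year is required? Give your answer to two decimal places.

£84,032.93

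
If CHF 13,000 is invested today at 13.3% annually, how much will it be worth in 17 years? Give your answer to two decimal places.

CHF 108,605.50

13,000 × (1+0.133)^17 = 13,000 × 8.354269 = 108,605.5002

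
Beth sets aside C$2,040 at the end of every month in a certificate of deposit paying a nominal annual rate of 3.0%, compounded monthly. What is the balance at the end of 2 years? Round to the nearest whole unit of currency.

C$50,394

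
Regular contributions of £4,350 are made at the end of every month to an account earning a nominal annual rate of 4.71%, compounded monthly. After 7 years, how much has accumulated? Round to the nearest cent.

Periodic rate i = 0.0471/12 = 0.003925; n = 7 × 12 = 84 periods.
Accumulation factor s(84|0.003925) = 99.274854; FV = 4350 × 99.274854 = 431,845.6135

£431,845.61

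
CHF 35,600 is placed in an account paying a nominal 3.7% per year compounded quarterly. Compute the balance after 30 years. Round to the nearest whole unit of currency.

Periodic rate i = 0.037/4 = 0.00925; n = 30 × 4 = 120 periods.
FV = PV·(1+i)^n = 35,600 × 3.018916 = 107,473.3949

CHF 107,473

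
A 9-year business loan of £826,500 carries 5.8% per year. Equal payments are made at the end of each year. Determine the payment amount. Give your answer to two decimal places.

£120,458.36

PMT = 826500 / ( [1 − (1+0.058)^(−9)] / 0.058 ) = 826500 / 6.861292 = 120,458.3587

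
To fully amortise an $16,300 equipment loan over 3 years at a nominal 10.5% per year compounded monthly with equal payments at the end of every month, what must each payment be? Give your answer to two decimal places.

With 12 periods per year: i = 0.00875, n = 36.
PMT = 16300 / ( [1 − (1+0.00875)^(−36)] / 0.00875 ) = 16300 / 30.766918 = 529.7898

$529.79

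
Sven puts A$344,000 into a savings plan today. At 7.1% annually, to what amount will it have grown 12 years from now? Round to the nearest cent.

A$783,487.54

FV = 344,000 × (1 + 0.071)^12 = 783,487.5371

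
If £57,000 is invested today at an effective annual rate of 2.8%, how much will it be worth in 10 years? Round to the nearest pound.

FV = 57,000 × (1 + 0.028)^10 = 75,128.7222

£75,129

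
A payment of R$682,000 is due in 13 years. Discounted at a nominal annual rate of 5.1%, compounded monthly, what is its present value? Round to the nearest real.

Periodic rate i = 0.051/12 = 0.00425; n = 13 × 12 = 156 periods.
PV = 682,000 / (1 + 0.00425)^156 = 682,000 / 1.937881 = 351,930.7959

R$351,931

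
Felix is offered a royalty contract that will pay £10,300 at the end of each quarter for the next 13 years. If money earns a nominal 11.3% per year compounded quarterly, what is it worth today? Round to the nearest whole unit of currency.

£278,960

With 4 periods per year: i = 0.02825, n = 52.
Annuity factor a(52|0.02825) = 27.083499; PV = 10300 × 27.083499 = 278,960.0408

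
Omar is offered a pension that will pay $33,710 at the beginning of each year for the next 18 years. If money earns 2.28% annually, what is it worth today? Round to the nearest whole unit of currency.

PV = 33710 × [1 − (1+0.0228)^(−18)] / 0.0228 × (1+i) = 33710 × 14.962972 = 504,401.7796
(annuity-due: payments at period start, so ×(1+i).)

$504,402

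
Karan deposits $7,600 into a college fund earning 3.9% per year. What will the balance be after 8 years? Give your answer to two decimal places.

$10,321.38

FV = PV·(1+i)^n = 7,600 × 1.358077 = 10,321.3849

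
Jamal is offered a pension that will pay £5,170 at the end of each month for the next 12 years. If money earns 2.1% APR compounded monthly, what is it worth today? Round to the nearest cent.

i = 0.021/12 = 0.00175 per month; n = 12·12 = 144.
Annuity factor a(144|0.00175) = 127.190892; PV = 5170 × 127.190892 = 657,576.9096

£657,576.91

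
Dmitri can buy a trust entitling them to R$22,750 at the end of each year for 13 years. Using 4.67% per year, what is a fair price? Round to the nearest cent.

PV = 22750 × [1 − (1+0.0467)^(−13)] / 0.0467 = 22750 × 9.583019 = 218,013.6714

R$218,013.67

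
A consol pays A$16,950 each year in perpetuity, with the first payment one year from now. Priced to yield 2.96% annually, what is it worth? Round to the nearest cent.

PV = PMT / i = 16950 / 0.0296 = 572,635.1351

A$572,635.14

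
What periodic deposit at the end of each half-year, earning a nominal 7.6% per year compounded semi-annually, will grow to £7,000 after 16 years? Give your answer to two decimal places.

i = 0.076/2 = 0.038 per half-year; n = 16·2 = 32.
PMT = 7000 / ( [(1+0.038)^32 − 1] / 0.038 ) = 7000 / 60.486607 = 115.7281

£115.73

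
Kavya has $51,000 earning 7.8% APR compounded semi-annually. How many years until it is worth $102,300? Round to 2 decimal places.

9.10 years

Periodic rate i = 0.078/2 = 0.039.
(1+i)^n = 102300/51000 = 2.00588, so n = ln 2.00588 / ln 1.039 = 18.1941 half-years
= 18.1941/2 years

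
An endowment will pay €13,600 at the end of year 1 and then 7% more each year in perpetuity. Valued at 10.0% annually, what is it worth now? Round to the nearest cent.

€453,333.33

PV = D₁/(r − g) = 13600/(0.1 − 0.07) = 453,333.3333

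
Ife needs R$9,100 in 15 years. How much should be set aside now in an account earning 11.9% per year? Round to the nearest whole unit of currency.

R$1,685

PV = 9,100 / (1 + 0.119)^15 = 9,100 / 5.400715 = 1,684.9619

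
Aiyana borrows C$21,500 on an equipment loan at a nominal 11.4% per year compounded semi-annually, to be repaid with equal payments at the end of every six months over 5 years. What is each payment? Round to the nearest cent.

C$2,879.78

Periodic rate i = 0.114/2 = 0.057; n = 5 × 2 = 10 periods.
Annuity-PV factor = 7.465838; PMT = 21500 / 7.465838 = 2,879.7837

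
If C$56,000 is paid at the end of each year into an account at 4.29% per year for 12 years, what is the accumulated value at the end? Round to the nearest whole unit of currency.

Accumulation factor s(12|0.0429) = 15.278194; FV = 56000 × 15.278194 = 855,578.8725

C$855,579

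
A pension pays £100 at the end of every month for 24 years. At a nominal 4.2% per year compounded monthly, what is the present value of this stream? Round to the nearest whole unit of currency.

£18,126

i = 0.042/12 = 0.0035 per month; n = 24·12 = 288.
Annuity factor a(288|0.0035) = 181.259719; PV = 100 × 181.259719 = 18,125.9719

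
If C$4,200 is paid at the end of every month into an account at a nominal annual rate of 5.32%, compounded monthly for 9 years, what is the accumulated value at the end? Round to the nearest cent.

C$580,195.97

i = 0.0532/12 = 0.00443333 per month; n = 9·12 = 108.
Accumulation factor s(108|0.00443333) = 138.141897; FV = 4200 × 138.141897 = 580,195.9692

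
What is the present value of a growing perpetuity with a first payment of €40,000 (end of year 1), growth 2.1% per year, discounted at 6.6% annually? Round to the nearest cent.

PV = D₁/(r − g) = 40000/(0.066 − 0.021) = 888,888.8889

€888,888.89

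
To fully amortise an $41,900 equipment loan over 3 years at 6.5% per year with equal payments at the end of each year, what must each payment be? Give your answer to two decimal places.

$15,820.42

Annuity-PV factor = 2.648476; PMT = 41900 / 2.648476 = 15,820.4219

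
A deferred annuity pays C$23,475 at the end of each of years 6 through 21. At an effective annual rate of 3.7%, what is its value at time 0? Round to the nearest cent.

Value one period before first payment (t=5): 23475 × [1 − (1+0.037)^(−16)] / 0.037 = 23475 × 11.914462 = 279,692.0027
PV₀ = 279,692.0027 / (1+0.037)^5 = 279,692.0027 / 1.199206 = 233,230.9959

C$233,231.00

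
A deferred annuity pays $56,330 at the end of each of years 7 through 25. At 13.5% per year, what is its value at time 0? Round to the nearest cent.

Value one period before first payment (t=6): 56330 × [1 − (1+0.135)^(−19)] / 0.135 = 56330 × 6.739456 = 379,633.5571
PV₀ = 379,633.5571 / (1+0.135)^6 = 379,633.5571 / 2.137840 = 177,578.1082

$177,578.11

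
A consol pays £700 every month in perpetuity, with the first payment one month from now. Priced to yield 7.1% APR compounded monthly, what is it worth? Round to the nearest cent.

Periodic rate i = 0.071/12 = 0.00591667.
PV = C/r = 700/0.00591667 = 118,309.8592

£118,309.86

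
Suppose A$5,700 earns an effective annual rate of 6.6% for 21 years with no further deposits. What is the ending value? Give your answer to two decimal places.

A$21,816.05

FV = 5,700 × (1 + 0.066)^21 = 21,816.0517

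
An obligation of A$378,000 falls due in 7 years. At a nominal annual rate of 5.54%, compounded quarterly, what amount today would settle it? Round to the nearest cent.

With 4 periods per year: i = 0.01385, n = 28.
PV = FV·(1+i)^(−n) = 378,000 × 0.680356 = 257,174.5839

A$257,174.58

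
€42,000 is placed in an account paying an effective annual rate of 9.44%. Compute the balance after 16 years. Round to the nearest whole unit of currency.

€177,855

FV = PV·(1+i)^n = 42,000 × 4.234648 = 177,855.2299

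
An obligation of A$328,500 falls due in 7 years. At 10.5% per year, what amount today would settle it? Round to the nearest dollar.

PV = 328,500 / (1 + 0.105)^7 = 328,500 / 2.011574 = 163,304.9796

A$163,305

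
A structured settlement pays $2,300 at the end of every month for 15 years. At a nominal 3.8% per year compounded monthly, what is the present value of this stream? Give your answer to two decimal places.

Periodic rate i = 0.038/12 = 0.00316667; n = 15 × 12 = 180 periods.
Annuity factor a(180|0.00316667) = 137.041585; PV = 2300 × 137.041585 = 315,195.6462

$315,195.65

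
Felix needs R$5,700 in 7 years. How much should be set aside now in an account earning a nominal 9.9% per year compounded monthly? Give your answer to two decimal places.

i = 0.099/12 = 0.00825 per month; n = 7·12 = 84.
Discount factor = (1+0.00825)^(−84) = 0.501497; PV = 5,700 × 0.501497 = 2,858.5348

R$2,858.53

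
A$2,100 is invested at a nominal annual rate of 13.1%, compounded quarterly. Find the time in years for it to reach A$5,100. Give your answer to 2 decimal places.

Periodic rate i = 0.131/4 = 0.03275.
n = ln(5100/2100) / ln(1+0.03275) = ln(2.42857) / 0.032225 = 27.5345 quarters
= 27.5345/4 years

6.88 years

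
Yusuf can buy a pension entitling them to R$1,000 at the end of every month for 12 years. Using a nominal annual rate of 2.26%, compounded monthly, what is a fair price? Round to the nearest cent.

R$126,022.04

With 12 periods per year: i = 0.00188333, n = 144.
PV = 1000 × [1 − (1+0.00188333)^(−144)] / 0.00188333 = 1000 × 126.022042 = 126,022.0423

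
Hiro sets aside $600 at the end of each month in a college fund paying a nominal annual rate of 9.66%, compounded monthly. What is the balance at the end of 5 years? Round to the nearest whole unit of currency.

$46,047

Periodic rate i = 0.0966/12 = 0.00805; n = 5 × 12 = 60 periods.
FV = 600 × [(1+0.00805)^60 − 1] / 0.00805 = 600 × 76.745160 = 46,047.0957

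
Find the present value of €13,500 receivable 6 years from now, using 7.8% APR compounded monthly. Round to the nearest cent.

€8,467.24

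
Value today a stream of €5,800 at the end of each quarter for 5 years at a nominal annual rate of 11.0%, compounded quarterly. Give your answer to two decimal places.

€88,318.06

With 4 periods per year: i = 0.0275, n = 20.
Annuity factor a(20|0.0275) = 15.227252; PV = 5800 × 15.227252 = 88,318.0624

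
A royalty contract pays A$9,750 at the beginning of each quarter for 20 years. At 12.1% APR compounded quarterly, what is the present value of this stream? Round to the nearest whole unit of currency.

i = 0.121/4 = 0.03025 per quarter; n = 20·4 = 80.
Annuity factor a(80|0.03025) × (1+i) = 30.918735; PV = 9750 × 30.918735 = 301,457.6669
Payments are at the start of each period, so multiply by (1+i).

A$301,458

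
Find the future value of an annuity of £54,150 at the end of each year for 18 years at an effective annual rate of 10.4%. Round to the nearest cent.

£2,569,682.43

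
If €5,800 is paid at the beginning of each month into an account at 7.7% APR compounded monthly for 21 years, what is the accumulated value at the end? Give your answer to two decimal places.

€3,649,697.00

With 12 periods per year: i = 0.00641667, n = 252.
FV = PMT · [(1+i)^n − 1] / i × (1+i) = 5800 · 629.258104 = 3,649,697.0041
Payments are at the start of each period, so multiply by (1+i).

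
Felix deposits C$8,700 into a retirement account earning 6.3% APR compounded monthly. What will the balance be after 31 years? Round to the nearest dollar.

With 12 periods per year: i = 0.00525, n = 372.
FV = 8,700 × (1 + 0.00525)^372 = 61,020.7685

C$61,021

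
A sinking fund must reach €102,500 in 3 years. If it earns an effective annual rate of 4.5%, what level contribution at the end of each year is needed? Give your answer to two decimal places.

€32,674.27

PMT = 102500 / ( [(1+0.045)^3 − 1] / 0.045 ) = 102500 / 3.137025 = 32,674.2694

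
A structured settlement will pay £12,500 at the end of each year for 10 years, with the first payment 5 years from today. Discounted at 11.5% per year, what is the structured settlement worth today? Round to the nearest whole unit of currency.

£46,646

PV at t=4 (ordinary 10-year annuity): 12500 × a(10|0.115) = 12500 × 5.767771 = 72,097.1342
Discount back 4 years: 72,097.1342 × (1+0.115)^(−4) = 72,097.1342 × 0.646994 = 46,646.4431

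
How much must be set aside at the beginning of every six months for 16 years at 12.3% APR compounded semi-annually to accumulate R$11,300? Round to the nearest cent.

R$113.82

With 2 periods per year: i = 0.0615, n = 32.
PMT = 11300 / ( [(1+0.0615)^32 − 1] / 0.0615 × (1+i) ) = 11300 / 99.282473 = 113.8167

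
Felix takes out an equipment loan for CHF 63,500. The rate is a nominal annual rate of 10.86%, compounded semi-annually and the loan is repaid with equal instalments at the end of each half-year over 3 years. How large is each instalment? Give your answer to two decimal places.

CHF 12,683.17

i = 0.1086/2 = 0.0543 per half-year; n = 3·2 = 6.
PMT = 63500 / ( [1 − (1+0.0543)^(−6)] / 0.0543 ) = 63500 / 5.006634 = 12,683.1725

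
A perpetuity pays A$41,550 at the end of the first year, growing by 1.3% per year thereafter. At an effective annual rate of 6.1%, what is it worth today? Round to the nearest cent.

PV = D₁/(r − g) = 41550/(0.061 − 0.013) = 865,625.0000

A$865,625.00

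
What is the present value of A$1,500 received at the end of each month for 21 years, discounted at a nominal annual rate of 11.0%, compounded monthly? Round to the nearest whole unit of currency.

With 12 periods per year: i = 0.00916667, n = 252.
PV = PMT · [1 − (1+i)^(−n)] / i = 1500 · 98.147856 = 147,221.7845

A$147,222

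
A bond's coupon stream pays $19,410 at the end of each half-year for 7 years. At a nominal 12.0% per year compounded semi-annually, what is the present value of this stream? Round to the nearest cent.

i = 0.12/2 = 0.06 per half-year; n = 7·2 = 14.
Annuity factor a(14|0.06) = 9.294984; PV = 19410 × 9.294984 = 180,415.6380

$180,415.64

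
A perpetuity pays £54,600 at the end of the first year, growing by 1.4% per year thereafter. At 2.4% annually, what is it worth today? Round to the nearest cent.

PV = D₁/(r − g) = 54600/(0.024 − 0.014) = 5,460,000.0000

£5,460,000.00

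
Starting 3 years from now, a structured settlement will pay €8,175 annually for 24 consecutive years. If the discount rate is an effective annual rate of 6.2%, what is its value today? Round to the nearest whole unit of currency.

PV at t=2 (ordinary 24-year annuity): 8175 × a(24|0.062) = 8175 × 12.321708 = 100,729.9598
Discount back 2 years: 100,729.9598 × (1+0.062)^(−2) = 100,729.9598 × 0.886647 = 89,311.9614

€89,312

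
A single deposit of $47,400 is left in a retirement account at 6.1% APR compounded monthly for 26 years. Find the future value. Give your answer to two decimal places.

$230,581.59

With 12 periods per year: i = 0.00508333, n = 312.
FV = PV·(1+i)^n = 47,400 × 4.864590 = 230,581.5865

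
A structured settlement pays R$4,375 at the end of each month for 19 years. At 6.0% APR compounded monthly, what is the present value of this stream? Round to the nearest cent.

R$594,362.33

With 12 periods per year: i = 0.005, n = 228.
PV = PMT · [1 − (1+i)^(−n)] / i = 4375 · 135.854246 = 594,362.3258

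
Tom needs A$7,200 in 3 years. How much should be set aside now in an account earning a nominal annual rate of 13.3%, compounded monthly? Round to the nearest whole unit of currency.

A$4,842

With 12 periods per year: i = 0.0110833, n = 36.
Discount factor = (1+0.0110833)^(−36) = 0.672465; PV = 7,200 × 0.672465 = 4,841.7487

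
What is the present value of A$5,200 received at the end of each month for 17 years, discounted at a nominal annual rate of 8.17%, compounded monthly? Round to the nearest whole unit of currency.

i = 0.0817/12 = 0.00680833 per month; n = 17·12 = 204.
PV = 5200 × [1 − (1+0.00680833)^(−204)] / 0.00680833 = 5200 × 110.081887 = 572,425.8146

A$572,426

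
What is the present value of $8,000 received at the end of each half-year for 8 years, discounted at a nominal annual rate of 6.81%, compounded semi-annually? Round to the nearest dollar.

$97,447

Periodic rate i = 0.0681/2 = 0.03405; n = 8 × 2 = 16 periods.
PV = PMT · [1 − (1+i)^(−n)] / i = 8000 · 12.180856 = 97,446.8480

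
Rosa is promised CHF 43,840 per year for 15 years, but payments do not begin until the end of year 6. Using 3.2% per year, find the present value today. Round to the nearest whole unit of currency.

CHF 440,697

Value one period before first payment (t=5): 43840 × [1 − (1+0.032)^(−15)] / 0.032 = 43840 × 11.767057 = 515,867.7742
Discount back 5 years: 515,867.7742 × (1+0.032)^(−5) = 515,867.7742 × 0.854283 = 440,696.8155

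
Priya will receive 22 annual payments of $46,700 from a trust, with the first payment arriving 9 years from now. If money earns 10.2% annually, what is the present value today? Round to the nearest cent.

$185,659.04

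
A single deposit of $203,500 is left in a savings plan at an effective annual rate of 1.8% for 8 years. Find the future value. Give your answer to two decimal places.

FV = 203,500 × (1 + 0.018)^8 = 234,718.1306

$234,718.13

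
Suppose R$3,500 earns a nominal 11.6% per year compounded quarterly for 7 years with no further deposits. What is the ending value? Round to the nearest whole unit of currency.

Periodic rate i = 0.116/4 = 0.029; n = 7 × 4 = 28 periods.
3,500 × (1+0.029)^28 = 3,500 × 2.226540 = 7,792.8899

R$7,793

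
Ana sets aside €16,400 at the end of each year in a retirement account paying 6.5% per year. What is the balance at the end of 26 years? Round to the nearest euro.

Accumulation factor s(26|0.065) = 63.715378; FV = 16400 × 63.715378 = 1,044,932.1942

€1,044,932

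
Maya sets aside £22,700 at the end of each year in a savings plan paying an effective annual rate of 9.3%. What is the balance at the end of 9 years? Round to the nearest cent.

FV = 22700 × [(1+0.093)^9 − 1] / 0.093 = 22700 × 13.185899 = 299,319.8995

£299,319.90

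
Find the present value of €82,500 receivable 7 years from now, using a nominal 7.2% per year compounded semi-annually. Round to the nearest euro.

i = 0.072/2 = 0.036 per half-year; n = 7·2 = 14.
PV = FV·(1+i)^(−n) = 82,500 × 0.609486 = 50,282.5591

€50,283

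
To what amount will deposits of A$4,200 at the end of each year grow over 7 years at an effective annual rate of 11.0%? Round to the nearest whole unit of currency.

FV = PMT · [(1+i)^n − 1] / i = 4200 · 9.783274 = 41,089.7513

A$41,090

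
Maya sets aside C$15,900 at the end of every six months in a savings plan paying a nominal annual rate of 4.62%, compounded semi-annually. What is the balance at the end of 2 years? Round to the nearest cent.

C$65,837.87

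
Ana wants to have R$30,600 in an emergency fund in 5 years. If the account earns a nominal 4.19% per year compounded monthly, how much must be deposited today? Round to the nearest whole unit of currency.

Periodic rate i = 0.0419/12 = 0.00349167; n = 5 × 12 = 60 periods.
Discount factor = (1+0.00349167)^(−60) = 0.811286; PV = 30,600 × 0.811286 = 24,825.3402

R$24,825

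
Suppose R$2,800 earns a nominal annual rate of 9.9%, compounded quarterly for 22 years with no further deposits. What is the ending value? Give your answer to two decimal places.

Periodic rate i = 0.099/4 = 0.02475; n = 22 × 4 = 88 periods.
FV = PV·(1+i)^n = 2,800 × 8.597607 = 24,073.2988

R$24,073.30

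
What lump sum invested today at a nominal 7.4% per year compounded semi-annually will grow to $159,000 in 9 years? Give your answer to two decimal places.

$82,676.01

With 2 periods per year: i = 0.037, n = 18.
PV = FV·(1+i)^(−n) = 159,000 × 0.519975 = 82,676.0100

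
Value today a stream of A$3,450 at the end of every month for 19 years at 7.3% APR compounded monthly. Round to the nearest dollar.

A$424,846

With 12 periods per year: i = 0.00608333, n = 228.
PV = 3450 × [1 − (1+0.00608333)^(−228)] / 0.00608333 = 3450 × 123.143744 = 424,845.9154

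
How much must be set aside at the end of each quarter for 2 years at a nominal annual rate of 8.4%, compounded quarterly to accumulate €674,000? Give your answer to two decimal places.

€78,250.57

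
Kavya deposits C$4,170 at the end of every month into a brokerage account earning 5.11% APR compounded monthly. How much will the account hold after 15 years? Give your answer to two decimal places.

With 12 periods per year: i = 0.00425833, n = 180.
FV = 4170 × [(1+0.00425833)^180 − 1] / 0.00425833 = 4170 × 269.758271 = 1,124,891.9889

C$1,124,891.99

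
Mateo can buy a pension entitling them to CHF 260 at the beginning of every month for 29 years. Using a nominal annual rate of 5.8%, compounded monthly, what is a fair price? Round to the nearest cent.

Periodic rate i = 0.058/12 = 0.00483333; n = 29 × 12 = 348 periods.
PV = PMT · [1 − (1+i)^(−n)] / i × (1+i) = 260 · 169.070464 = 43,958.3206
Payments are at the start of each period, so multiply by (1+i).

CHF 43,958.32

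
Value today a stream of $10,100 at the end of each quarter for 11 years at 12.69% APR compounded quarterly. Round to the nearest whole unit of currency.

i = 0.1269/4 = 0.031725 per quarter; n = 11·4 = 44.
PV = 10100 × [1 − (1+0.031725)^(−44)] / 0.031725 = 10100 × 23.544897 = 237,803.4550

$237,803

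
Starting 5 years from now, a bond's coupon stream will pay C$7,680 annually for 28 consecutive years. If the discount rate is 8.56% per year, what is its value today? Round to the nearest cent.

C$58,118.19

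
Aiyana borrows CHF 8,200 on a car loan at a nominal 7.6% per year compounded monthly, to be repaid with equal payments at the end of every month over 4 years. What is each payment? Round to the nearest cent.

With 12 periods per year: i = 0.00633333, n = 48.
PMT = 8200 / ( [1 − (1+0.00633333)^(−48)] / 0.00633333 ) = 8200 / 41.278652 = 198.6499

CHF 198.65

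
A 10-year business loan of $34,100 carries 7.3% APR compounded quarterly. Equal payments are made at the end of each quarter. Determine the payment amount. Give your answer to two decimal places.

With 4 periods per year: i = 0.01825, n = 40.
PMT = 34100 / ( [1 − (1+0.01825)^(−40)] / 0.01825 ) = 34100 / 28.214190 = 1,208.6117

$1,208.61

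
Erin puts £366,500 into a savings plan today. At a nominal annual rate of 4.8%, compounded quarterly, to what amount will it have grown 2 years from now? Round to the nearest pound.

£403,198

Periodic rate i = 0.048/4 = 0.012; n = 2 × 4 = 8 periods.
FV = PV·(1+i)^n = 366,500 × 1.100130 = 403,197.7306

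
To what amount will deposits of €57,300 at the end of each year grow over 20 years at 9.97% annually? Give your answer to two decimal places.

€3,270,697.46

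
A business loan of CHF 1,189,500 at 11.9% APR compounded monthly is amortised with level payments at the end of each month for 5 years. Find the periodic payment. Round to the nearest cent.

Periodic rate i = 0.119/12 = 0.00991667; n = 5 × 12 = 60 periods.
PMT = 1.1895e+06 / ( [1 − (1+0.00991667)^(−60)] / 0.00991667 ) = 1.1895e+06 / 45.057329 = 26,399.7005

CHF 26,399.70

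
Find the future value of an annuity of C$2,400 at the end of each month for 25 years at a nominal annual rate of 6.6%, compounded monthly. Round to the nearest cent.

C$1,825,524.03

i = 0.066/12 = 0.0055 per month; n = 25·12 = 300.
FV = 2400 × [(1+0.0055)^300 − 1] / 0.0055 = 2400 × 760.635012 = 1,825,524.0278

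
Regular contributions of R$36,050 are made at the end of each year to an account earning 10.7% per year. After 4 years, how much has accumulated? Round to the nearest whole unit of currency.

Accumulation factor s(4|0.107) = 4.689021; FV = 36050 × 4.689021 = 169,039.2086

R$169,039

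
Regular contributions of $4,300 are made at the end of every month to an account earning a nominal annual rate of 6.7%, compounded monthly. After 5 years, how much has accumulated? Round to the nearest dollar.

$305,471

i = 0.067/12 = 0.00558333 per month; n = 5·12 = 60.
FV = PMT · [(1+i)^n − 1] / i = 4300 · 71.039726 = 305,470.8235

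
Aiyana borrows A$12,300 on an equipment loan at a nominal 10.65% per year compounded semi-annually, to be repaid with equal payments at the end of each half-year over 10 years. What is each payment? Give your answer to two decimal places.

A$1,014.36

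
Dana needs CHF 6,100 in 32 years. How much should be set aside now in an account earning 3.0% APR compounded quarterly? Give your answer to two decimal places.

CHF 2,344.03

i = 0.03/4 = 0.0075 per quarter; n = 32·4 = 128.
PV = FV·(1+i)^(−n) = 6,100 × 0.384267 = 2,344.0281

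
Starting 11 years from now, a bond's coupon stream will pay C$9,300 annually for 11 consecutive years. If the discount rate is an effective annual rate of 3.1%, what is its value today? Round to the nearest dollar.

C$63,061

Value one period before first payment (t=10): 9300 × [1 − (1+0.031)^(−11)] / 0.031 = 9300 × 9.201585 = 85,574.7443
PV₀ = 85,574.7443 / (1+0.031)^10 = 85,574.7443 / 1.357021 = 63,060.7247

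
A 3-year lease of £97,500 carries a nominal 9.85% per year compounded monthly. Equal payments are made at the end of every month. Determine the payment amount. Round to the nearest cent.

£3,139.19

With 12 periods per year: i = 0.00820833, n = 36.
PMT = 97500 / ( [1 − (1+0.00820833)^(−36)] / 0.00820833 ) = 97500 / 31.058979 = 3,139.1889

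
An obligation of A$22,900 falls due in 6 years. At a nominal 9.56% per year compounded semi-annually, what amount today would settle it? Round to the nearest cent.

A$13,076.60

With 2 periods per year: i = 0.0478, n = 12.
Discount factor = (1+0.0478)^(−12) = 0.571030; PV = 22,900 × 0.571030 = 13,076.5974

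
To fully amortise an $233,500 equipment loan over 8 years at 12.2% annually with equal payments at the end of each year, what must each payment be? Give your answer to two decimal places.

Annuity-PV factor = 4.933118; PMT = 233500 / 4.933118 = 47,333.1434

$47,333.14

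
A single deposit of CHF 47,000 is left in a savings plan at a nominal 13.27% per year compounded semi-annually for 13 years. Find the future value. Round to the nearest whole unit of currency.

Periodic rate i = 0.1327/2 = 0.06635; n = 13 × 2 = 26 periods.
FV = PV·(1+i)^n = 47,000 × 5.313664 = 249,742.2174

CHF 249,742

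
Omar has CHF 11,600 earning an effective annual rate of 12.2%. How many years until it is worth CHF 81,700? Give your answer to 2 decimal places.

n = ln(81700/11600) / ln(1+0.122) = ln(7.04310) / 0.115113 = 16.9577 years

16.96 years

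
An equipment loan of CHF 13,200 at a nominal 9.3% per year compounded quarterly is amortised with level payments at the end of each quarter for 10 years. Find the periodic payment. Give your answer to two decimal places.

Periodic rate i = 0.093/4 = 0.02325; n = 10 × 4 = 40 periods.
PMT = 13200 / ( [1 − (1+0.02325)^(−40)] / 0.02325 ) = 13200 / 25.859063 = 510.4593

CHF 510.46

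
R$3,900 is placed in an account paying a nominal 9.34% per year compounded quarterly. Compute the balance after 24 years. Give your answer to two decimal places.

With 4 periods per year: i = 0.02335, n = 96.
FV = PV·(1+i)^n = 3,900 × 9.169014 = 35,759.1528

R$35,759.15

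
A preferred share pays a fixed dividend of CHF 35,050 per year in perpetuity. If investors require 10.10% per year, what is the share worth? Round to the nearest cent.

CHF 347,029.70

PV = PMT / i = 35050 / 0.101 = 347,029.7030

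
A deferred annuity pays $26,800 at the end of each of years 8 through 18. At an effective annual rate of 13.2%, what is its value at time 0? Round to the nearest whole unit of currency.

Value one period before first payment (t=7): 26800 × [1 − (1+0.132)^(−11)] / 0.132 = 26800 × 5.638821 = 151,120.4060
Discount back 7 years: 151,120.4060 × (1+0.132)^(−7) = 151,120.4060 × 0.419831 = 63,445.1055

$63,445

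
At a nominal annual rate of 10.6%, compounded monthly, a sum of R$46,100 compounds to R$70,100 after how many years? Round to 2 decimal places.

3.97 years

Periodic rate i = 0.106/12 = 0.00883333.
(1+i)^n = 70100/46100 = 1.52061, so n = ln 1.52061 / ln 1.00883 = 47.6556 months
= 47.6556/12 years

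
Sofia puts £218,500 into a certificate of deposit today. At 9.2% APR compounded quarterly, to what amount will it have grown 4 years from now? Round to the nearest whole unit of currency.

£314,385

With 4 periods per year: i = 0.023, n = 16.
FV = 218,500 × (1 + 0.023)^16 = 314,384.8291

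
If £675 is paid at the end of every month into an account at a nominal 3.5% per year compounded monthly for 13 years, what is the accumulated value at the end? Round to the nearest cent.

£133,101.49

With 12 periods per year: i = 0.00291667, n = 156.
FV = 675 × [(1+0.00291667)^156 − 1] / 0.00291667 = 675 × 197.187395 = 133,101.4914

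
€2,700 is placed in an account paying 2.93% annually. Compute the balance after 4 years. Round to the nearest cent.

€3,030.62

FV = PV·(1+i)^n = 2,700 × 1.122452 = 3,030.6212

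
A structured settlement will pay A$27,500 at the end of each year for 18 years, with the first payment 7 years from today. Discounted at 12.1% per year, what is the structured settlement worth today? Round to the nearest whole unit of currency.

PV at t=6 (ordinary 18-year annuity): 27500 × a(18|0.121) = 27500 × 7.206882 = 198,189.2522
PV₀ = 198,189.2522 / (1+0.121)^6 = 198,189.2522 / 1.984420 = 99,872.6155

A$99,873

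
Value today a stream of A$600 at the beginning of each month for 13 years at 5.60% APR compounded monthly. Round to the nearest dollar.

Periodic rate i = 0.056/12 = 0.00466667; n = 13 × 12 = 156 periods.
PV = 600 × [1 − (1+0.00466667)^(−156)] / 0.00466667 × (1+i) = 600 × 111.153701 = 66,692.2208
(Beginning-of-period payments → annuity-due factor ×(1+i).)

A$66,692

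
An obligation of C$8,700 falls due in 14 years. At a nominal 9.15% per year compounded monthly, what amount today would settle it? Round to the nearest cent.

Periodic rate i = 0.0915/12 = 0.007625; n = 14 × 12 = 168 periods.
PV = 8,700 / (1 + 0.007625)^168 = 8,700 / 3.582787 = 2,428.2775

C$2,428.28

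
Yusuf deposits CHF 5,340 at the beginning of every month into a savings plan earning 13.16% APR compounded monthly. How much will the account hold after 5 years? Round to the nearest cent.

CHF 454,868.72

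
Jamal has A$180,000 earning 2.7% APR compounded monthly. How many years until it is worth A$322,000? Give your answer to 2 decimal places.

Periodic rate i = 0.027/12 = 0.00225.
n = ln(322000/180000) / ln(1+0.00225) = ln(1.78889) / 0.002247 = 258.7772 months
= 258.7772/12 years

21.56 years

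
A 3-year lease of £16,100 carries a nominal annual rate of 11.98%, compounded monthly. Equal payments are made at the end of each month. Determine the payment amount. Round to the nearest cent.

With 12 periods per year: i = 0.00998333, n = 36.
Annuity-PV factor = 30.116166; PMT = 16100 / 30.116166 = 534.5966

£534.60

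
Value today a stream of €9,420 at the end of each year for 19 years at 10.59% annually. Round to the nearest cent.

PV = PMT · [1 − (1+i)^(−n)] / i = 9420 · 8.048100 = 75,813.1038

€75,813.10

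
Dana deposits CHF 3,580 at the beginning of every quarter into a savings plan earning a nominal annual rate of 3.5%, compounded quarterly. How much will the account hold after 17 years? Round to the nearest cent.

With 4 periods per year: i = 0.00875, n = 68.
FV = 3580 × [(1+0.00875)^68 − 1] / 0.00875 × (1+i) = 3580 × 93.190610 = 333,622.3823
(Beginning-of-period payments → annuity-due factor ×(1+i).)

CHF 333,622.38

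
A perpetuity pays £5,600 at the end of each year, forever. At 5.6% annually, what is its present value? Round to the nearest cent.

PV = C/r = 5600/0.056 = 100,000.0000

£100,000.00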